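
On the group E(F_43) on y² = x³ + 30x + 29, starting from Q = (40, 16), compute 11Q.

(1, 19)

Double-and-add on 11 = (1011)₂. Start with Q = (40, 16) for the leading 1-bit.
double: tangent at (40, 16): λ = (3·40² + 30)/(2·16) ≡ 14/32. 32⁻¹ ≡ 39 (mod 43), so λ ≡ 14·39 ≡ 30.
  x = λ² - 40 - 40 = 900 - 80 ≡ 3; y = λ·(40 - 3) - 16 ≡ 19. → (3, 19)
double: tangent at (3, 19): λ = (3·3² + 30)/(2·19) ≡ 14/38. 38⁻¹ ≡ 17 (mod 43), so λ ≡ 14·17 ≡ 23.
  x = λ² - 3 - 3 = 529 - 6 ≡ 7; y = λ·(3 - 7) - 19 ≡ 18. → (7, 18)
add Q: (7, 18) + (40, 16). λ = (16 - 18)/(40 - 7) ≡ 41/33 mod 43. 33⁻¹ ≡ 30 (mod 43), so λ ≡ 26.
  x = λ² - 7 - 40 = 676 - 47 ≡ 27; y = λ·(7 - 27) - 18 ≡ 21. → (27, 21)
double: tangent at (27, 21): λ = (3·27² + 30)/(2·21) ≡ 24/42. 42⁻¹ ≡ 42 (mod 43) since 42·42 = 1764 ≡ 1, so λ ≡ 24·42 ≡ 19.
  x = λ² - 27 - 27 = 361 - 54 ≡ 6; y = λ·(27 - 6) - 21 ≡ 34. → (6, 34)
add Q: (6, 34) + (40, 16). λ = (16 - 34)/(40 - 6) ≡ 25/34 mod 43. 34⁻¹ ≡ 19 (mod 43) since 34·19 = 646 ≡ 1, so λ ≡ 2.
  x = λ² - 6 - 40 = 4 - 46 ≡ 1; y = λ·(6 - 1) - 34 ≡ 19. → (1, 19)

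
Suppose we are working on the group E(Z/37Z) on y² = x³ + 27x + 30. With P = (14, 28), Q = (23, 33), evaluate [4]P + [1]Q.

First 4P:
Repeated addition: build up to 4P.
2P: tangent at (14, 28): λ = (3·14² + 27)/(2·28) ≡ 23/19. 19⁻¹ ≡ 2 (mod 37), so λ ≡ 23·2 ≡ 9.
  x = λ² - 14 - 14 = 81 - 28 ≡ 16; y = λ·(14 - 16) - 28 ≡ 28. → (16, 28)
3P: (16, 28) + (14, 28). λ = (28 - 28)/(14 - 16) ≡ 0/35 mod 37. 35⁻¹ ≡ 18 (mod 37), so λ ≡ 0.
  x = λ² - 16 - 14 = 0 - 30 ≡ 7; y = λ·(16 - 7) - 28 ≡ 9. → (7, 9)
4P: (7, 9) + (14, 28). λ = (28 - 9)/(14 - 7) ≡ 19/7 mod 37. 7⁻¹ ≡ 16 (mod 37) since 7·16 = 112 ≡ 1, so λ ≡ 8.
  x = λ² - 7 - 14 = 64 - 21 ≡ 6; y = λ·(7 - 6) - 9 ≡ 36. → (6, 36)
4P = (6, 36).
Finally 4P + Q:
(6, 36) + (23, 33). λ = (33 - 36)/(23 - 6) ≡ 34/17 mod 37. 17⁻¹ ≡ 24 (mod 37), so λ ≡ 2.
  x = λ² - 6 - 23 = 4 - 29 ≡ 12; y = λ·(6 - 12) - 36 ≡ 26. → (12, 26)

(12, 26)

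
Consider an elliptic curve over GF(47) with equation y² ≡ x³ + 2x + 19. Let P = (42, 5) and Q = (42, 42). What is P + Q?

O

The two points share x = 42 and their y-coordinates satisfy 5 + 42 ≡ 0 (mod 47), so they are inverses. Their sum is 𝒪.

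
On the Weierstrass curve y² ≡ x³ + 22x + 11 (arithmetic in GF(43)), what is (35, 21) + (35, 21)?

tangent at (35, 21): λ = (3·35² + 22)/(2·21) ≡ 42/42. 42⁻¹ ≡ 42 (mod 43), so λ ≡ 42·42 ≡ 1.
  x = λ² - 35 - 35 = 1 - 70 ≡ 17; y = λ·(35 - 17) - 21 ≡ 40. → (17, 40)

(17, 40)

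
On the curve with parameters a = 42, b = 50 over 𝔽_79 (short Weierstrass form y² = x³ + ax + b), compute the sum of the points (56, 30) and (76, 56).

(19, 26)

(56, 30) + (76, 56). λ = (56 - 30)/(76 - 56) ≡ 26/20 mod 79. 20⁻¹ ≡ 4 (mod 79), so λ ≡ 25.
  x = λ² - 56 - 76 = 625 - 132 ≡ 19; y = λ·(56 - 19) - 30 ≡ 26. → (19, 26)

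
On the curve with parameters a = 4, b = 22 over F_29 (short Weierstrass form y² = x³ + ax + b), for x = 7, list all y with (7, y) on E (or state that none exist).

x³ + 4x + 22 = 393 ≡ 16 (mod 29).
Square roots of 16 mod 29: 4 and 25 (since 4² = 16 ≡ 16).

4, 25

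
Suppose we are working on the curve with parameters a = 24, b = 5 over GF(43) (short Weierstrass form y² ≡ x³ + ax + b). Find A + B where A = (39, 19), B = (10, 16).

(39, 19) + (10, 16). λ = (16 - 19)/(10 - 39) ≡ 40/14 mod 43. 14⁻¹ ≡ 40 (mod 43) since 14·40 = 560 ≡ 1, so λ ≡ 9.
  x = λ² - 39 - 10 = 81 - 49 ≡ 32; y = λ·(39 - 32) - 19 ≡ 1. → (32, 1)

(32, 1)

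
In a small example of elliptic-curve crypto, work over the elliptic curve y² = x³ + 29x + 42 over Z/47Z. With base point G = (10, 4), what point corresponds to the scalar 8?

Double-and-add on 8 = (1000)₂. Start with G = (10, 4) for the leading 1-bit.
double: tangent at (10, 4): λ = (3·10² + 29)/(2·4) ≡ 0/8. 8⁻¹ ≡ 6 (mod 47) since 8·6 = 48 ≡ 1, so λ ≡ 0·6 ≡ 0.
  x = λ² - 10 - 10 = 0 - 20 ≡ 27; y = λ·(10 - 27) - 4 ≡ 43. → (27, 43)
double: tangent at (27, 43): λ = (3·27² + 29)/(2·43) ≡ 7/39. 39⁻¹ ≡ 41 (mod 47) since 39·41 = 1599 ≡ 1, so λ ≡ 7·41 ≡ 5.
  x = λ² - 27 - 27 = 25 - 54 ≡ 18; y = λ·(27 - 18) - 43 ≡ 2. → (18, 2)
double: tangent at (18, 2): λ = (3·18² + 29)/(2·2) ≡ 14/4. 4⁻¹ ≡ 12 (mod 47), so λ ≡ 14·12 ≡ 27.
  x = λ² - 18 - 18 = 729 - 36 ≡ 35; y = λ·(18 - 35) - 2 ≡ 9. → (35, 9)

(35, 9)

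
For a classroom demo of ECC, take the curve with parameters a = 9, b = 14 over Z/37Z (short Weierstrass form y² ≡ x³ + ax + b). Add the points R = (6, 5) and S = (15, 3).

(6, 32)

(6, 5) + (15, 3). λ = (3 - 5)/(15 - 6) ≡ 35/9 mod 37. 9⁻¹ ≡ 33 (mod 37), so λ ≡ 8.
  x = λ² - 6 - 15 = 64 - 21 ≡ 6; y = λ·(6 - 6) - 5 ≡ 32. → (6, 32)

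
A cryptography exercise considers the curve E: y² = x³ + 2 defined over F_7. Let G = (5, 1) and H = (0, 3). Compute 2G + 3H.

First 2G:
Repeated addition: build up to 2G.
2G: tangent at (5, 1): λ = (3·5² + 0)/(2·1) ≡ 5/2. 2⁻¹ ≡ 4 (mod 7), so λ ≡ 5·4 ≡ 6.
  x = λ² - 5 - 5 = 36 - 10 ≡ 5; y = λ·(5 - 5) - 1 ≡ 6. → (5, 6)
2G = (5, 6).
Next 3H:
Repeated addition: build up to 3H.
2H: tangent at (0, 3): λ = (3·0² + 0)/(2·3) ≡ 0/6. 6⁻¹ ≡ 6 (mod 7) since 6·6 = 36 ≡ 1, so λ ≡ 0·6 ≡ 0.
  x = λ² - 0 - 0 = 0 - 0 ≡ 0; y = λ·(0 - 0) - 3 ≡ 4. → (0, 4)
3H: (0, 4) + (0, 3): same x and y₁ ≡ -y₂, so the sum is ∞.
3H = ∞.
Finally 2G + 3H:
(5, 6) + ∞ = (5, 6) (identity).

(5, 6)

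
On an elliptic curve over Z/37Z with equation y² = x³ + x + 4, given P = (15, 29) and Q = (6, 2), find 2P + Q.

First 2P:
Repeated addition: build up to 2P.
2P: tangent at (15, 29): λ = (3·15² + 1)/(2·29) ≡ 10/21. 21⁻¹ ≡ 30 (mod 37), so λ ≡ 10·30 ≡ 4.
  x = λ² - 15 - 15 = 16 - 30 ≡ 23; y = λ·(15 - 23) - 29 ≡ 13. → (23, 13)
2P = (23, 13).
Finally 2P + Q:
(23, 13) + (6, 2). λ = (2 - 13)/(6 - 23) ≡ 26/20 mod 37. 20⁻¹ ≡ 13 (mod 37), so λ ≡ 5.
  x = λ² - 23 - 6 = 25 - 29 ≡ 33; y = λ·(23 - 33) - 13 ≡ 11. → (33, 11)

(33, 11)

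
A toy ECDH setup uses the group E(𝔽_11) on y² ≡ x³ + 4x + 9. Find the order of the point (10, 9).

9

2P: tangent at (10, 9): λ = (3·10² + 4)/(2·9) ≡ 7/7. 7⁻¹ ≡ 8 (mod 11), so λ ≡ 7·8 ≡ 1.
  x = λ² - 10 - 10 = 1 - 20 ≡ 3; y = λ·(10 - 3) - 9 ≡ 9. → (3, 9)
3P: (3, 9) + (10, 9). λ = (9 - 9)/(10 - 3) ≡ 0/7 mod 11. 7⁻¹ ≡ 8 (mod 11) since 7·8 = 56 ≡ 1, so λ ≡ 0.
  x = λ² - 3 - 10 = 0 - 13 ≡ 9; y = λ·(3 - 9) - 9 ≡ 2. → (9, 2)
4P: (9, 2) + (10, 9). λ = (9 - 2)/(10 - 9) ≡ 7/1 mod 11. 1⁻¹ ≡ 1 (mod 11), so λ ≡ 7.
  x = λ² - 9 - 10 = 49 - 19 ≡ 8; y = λ·(9 - 8) - 2 ≡ 5. → (8, 5)
5P: (8, 5) + (10, 9). λ = (9 - 5)/(10 - 8) ≡ 4/2 mod 11. 2⁻¹ ≡ 6 (mod 11), so λ ≡ 2.
  x = λ² - 8 - 10 = 4 - 18 ≡ 8; y = λ·(8 - 8) - 5 ≡ 6. → (8, 6)
6P: (8, 6) + (10, 9). λ = (9 - 6)/(10 - 8) ≡ 3/2 mod 11. 2⁻¹ ≡ 6 (mod 11), so λ ≡ 7.
  x = λ² - 8 - 10 = 49 - 18 ≡ 9; y = λ·(8 - 9) - 6 ≡ 9. → (9, 9)
7P: (9, 9) + (10, 9). λ = (9 - 9)/(10 - 9) ≡ 0/1 mod 11. 1⁻¹ ≡ 1 (mod 11) since 1·1 = 1 ≡ 1, so λ ≡ 0.
  x = λ² - 9 - 10 = 0 - 19 ≡ 3; y = λ·(9 - 3) - 9 ≡ 2. → (3, 2)
8P: (3, 2) + (10, 9). λ = (9 - 2)/(10 - 3) ≡ 7/7 mod 11. 7⁻¹ ≡ 8 (mod 11) since 7·8 = 56 ≡ 1, so λ ≡ 1.
  x = λ² - 3 - 10 = 1 - 13 ≡ 10; y = λ·(3 - 10) - 2 ≡ 2. → (10, 2)
9P: (10, 2) + (10, 9): same x and y₁ ≡ -y₂, so the sum is 𝒪.
9P = 𝒪, so the order is 9.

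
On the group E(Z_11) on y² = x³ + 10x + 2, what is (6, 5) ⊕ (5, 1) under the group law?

(6, 5) + (5, 1). λ = (1 - 5)/(5 - 6) ≡ 7/10 mod 11. 10⁻¹ ≡ 10 (mod 11) since 10·10 = 100 ≡ 1, so λ ≡ 4.
  x = λ² - 6 - 5 = 16 - 11 ≡ 5; y = λ·(6 - 5) - 5 ≡ 10. → (5, 10)

(5, 10)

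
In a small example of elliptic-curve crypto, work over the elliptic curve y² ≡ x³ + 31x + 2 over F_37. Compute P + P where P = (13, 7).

tangent at (13, 7): λ = (3·13² + 31)/(2·7) ≡ 20/14. 14⁻¹ ≡ 8 (mod 37) since 14·8 = 112 ≡ 1, so λ ≡ 20·8 ≡ 12.
  x = λ² - 13 - 13 = 144 - 26 ≡ 7; y = λ·(13 - 7) - 7 ≡ 28. → (7, 28)

(7, 28)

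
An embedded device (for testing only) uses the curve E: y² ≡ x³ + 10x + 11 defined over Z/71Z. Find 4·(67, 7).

(15, 46)

Write Q = (67, 7).
Double-and-add on 4 = (100)₂. Start with Q = (67, 7) for the leading 1-bit.
double: tangent at (67, 7): λ = (3·67² + 10)/(2·7) ≡ 58/14. 14⁻¹ ≡ 66 (mod 71), so λ ≡ 58·66 ≡ 65.
  x = λ² - 67 - 67 = 4225 - 134 ≡ 44; y = λ·(67 - 44) - 7 ≡ 68. → (44, 68)
double: tangent at (44, 68): λ = (3·44² + 10)/(2·68) ≡ 67/65. 65⁻¹ ≡ 59 (mod 71), so λ ≡ 67·59 ≡ 48.
  x = λ² - 44 - 44 = 2304 - 88 ≡ 15; y = λ·(44 - 15) - 68 ≡ 46. → (15, 46)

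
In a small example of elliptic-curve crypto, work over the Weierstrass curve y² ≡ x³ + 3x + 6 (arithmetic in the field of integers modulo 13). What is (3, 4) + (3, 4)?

(4, 2)

tangent at (3, 4): λ = (3·3² + 3)/(2·4) ≡ 4/8. 8⁻¹ ≡ 5 (mod 13) since 8·5 = 40 ≡ 1, so λ ≡ 4·5 ≡ 7.
  x = λ² - 3 - 3 = 49 - 6 ≡ 4; y = λ·(3 - 4) - 4 ≡ 2. → (4, 2)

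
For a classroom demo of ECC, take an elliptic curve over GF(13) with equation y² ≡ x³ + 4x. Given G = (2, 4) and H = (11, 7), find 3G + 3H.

(3, 0)

First 3G:
Repeated addition: build up to 3G.
2G: tangent at (2, 4): λ = (3·2² + 4)/(2·4) ≡ 3/8. 8⁻¹ ≡ 5 (mod 13) since 8·5 = 40 ≡ 1, so λ ≡ 3·5 ≡ 2.
  x = λ² - 2 - 2 = 4 - 4 ≡ 0; y = λ·(2 - 0) - 4 ≡ 0. → (0, 0)
3G: (0, 0) + (2, 4). λ = (4 - 0)/(2 - 0) ≡ 4/2 mod 13. 2⁻¹ ≡ 7 (mod 13), so λ ≡ 2.
  x = λ² - 0 - 2 = 4 - 2 ≡ 2; y = λ·(0 - 2) - 0 ≡ 9. → (2, 9)
3G = (2, 9).
Next 3H:
Repeated addition: build up to 3H.
2H: tangent at (11, 7): λ = (3·11² + 4)/(2·7) ≡ 3/1. 1⁻¹ ≡ 1 (mod 13) since 1·1 = 1 ≡ 1, so λ ≡ 3·1 ≡ 3.
  x = λ² - 11 - 11 = 9 - 22 ≡ 0; y = λ·(11 - 0) - 7 ≡ 0. → (0, 0)
3H: (0, 0) + (11, 7). λ = (7 - 0)/(11 - 0) ≡ 7/11 mod 13. 11⁻¹ ≡ 6 (mod 13), so λ ≡ 3.
  x = λ² - 0 - 11 = 9 - 11 ≡ 11; y = λ·(0 - 11) - 0 ≡ 6. → (11, 6)
3H = (11, 6).
Finally 3G + 3H:
(2, 9) + (11, 6). λ = (6 - 9)/(11 - 2) ≡ 10/9 mod 13. 9⁻¹ ≡ 3 (mod 13), so λ ≡ 4.
  x = λ² - 2 - 11 = 16 - 13 ≡ 3; y = λ·(2 - 3) - 9 ≡ 0. → (3, 0)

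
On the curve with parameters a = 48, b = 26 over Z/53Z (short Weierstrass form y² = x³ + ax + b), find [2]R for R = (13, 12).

(21, 15)

tangent at (13, 12): λ = (3·13² + 48)/(2·12) ≡ 25/24. 24⁻¹ ≡ 42 (mod 53), so λ ≡ 25·42 ≡ 43.
  x = λ² - 13 - 13 = 1849 - 26 ≡ 21; y = λ·(13 - 21) - 12 ≡ 15. → (21, 15)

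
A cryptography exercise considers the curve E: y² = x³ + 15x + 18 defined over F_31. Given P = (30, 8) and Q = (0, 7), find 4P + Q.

(5, 1)

First 4P:
Double-and-add on 4 = (100)₂. Start with P = (30, 8) for the leading 1-bit.
double: tangent at (30, 8): λ = (3·30² + 15)/(2·8) ≡ 18/16. 16⁻¹ ≡ 2 (mod 31), so λ ≡ 18·2 ≡ 5.
  x = λ² - 30 - 30 = 25 - 60 ≡ 27; y = λ·(30 - 27) - 8 ≡ 7. → (27, 7)
double: tangent at (27, 7): λ = (3·27² + 15)/(2·7) ≡ 1/14. 14⁻¹ ≡ 20 (mod 31) since 14·20 = 280 ≡ 1, so λ ≡ 1·20 ≡ 20.
  x = λ² - 27 - 27 = 400 - 54 ≡ 5; y = λ·(27 - 5) - 7 ≡ 30. → (5, 30)
4P = (5, 30).
Finally 4P + Q:
(5, 30) + (0, 7). λ = (7 - 30)/(0 - 5) ≡ 8/26 mod 31. 26⁻¹ ≡ 6 (mod 31), so λ ≡ 17.
  x = λ² - 5 - 0 = 289 - 5 ≡ 5; y = λ·(5 - 5) - 30 ≡ 1. → (5, 1)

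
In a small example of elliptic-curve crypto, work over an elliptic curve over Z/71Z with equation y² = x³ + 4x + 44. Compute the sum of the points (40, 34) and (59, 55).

(40, 34) + (59, 55). λ = (55 - 34)/(59 - 40) ≡ 21/19 mod 71. 19⁻¹ ≡ 15 (mod 71), so λ ≡ 31.
  x = λ² - 40 - 59 = 961 - 99 ≡ 10; y = λ·(40 - 10) - 34 ≡ 44. → (10, 44)

(10, 44)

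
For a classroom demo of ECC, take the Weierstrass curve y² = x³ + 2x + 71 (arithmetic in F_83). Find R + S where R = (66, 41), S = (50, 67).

(28, 1)

(66, 41) + (50, 67). λ = (67 - 41)/(50 - 66) ≡ 26/67 mod 83. 67⁻¹ ≡ 57 (mod 83), so λ ≡ 71.
  x = λ² - 66 - 50 = 5041 - 116 ≡ 28; y = λ·(66 - 28) - 41 ≡ 1. → (28, 1)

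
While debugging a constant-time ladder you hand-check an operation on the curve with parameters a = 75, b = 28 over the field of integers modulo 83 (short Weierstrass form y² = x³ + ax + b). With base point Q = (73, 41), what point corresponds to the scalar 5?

Double-and-add on 5 = (101)₂. Start with Q = (73, 41) for the leading 1-bit.
double: tangent at (73, 41): λ = (3·73² + 75)/(2·41) ≡ 43/82. 82⁻¹ ≡ 82 (mod 83), so λ ≡ 43·82 ≡ 40.
  x = λ² - 73 - 73 = 1600 - 146 ≡ 43; y = λ·(73 - 43) - 41 ≡ 80. → (43, 80)
double: tangent at (43, 80): λ = (3·43² + 75)/(2·80) ≡ 61/77. 77⁻¹ ≡ 69 (mod 83), so λ ≡ 61·69 ≡ 59.
  x = λ² - 43 - 43 = 3481 - 86 ≡ 75; y = λ·(43 - 75) - 80 ≡ 24. → (75, 24)
add Q: (75, 24) + (73, 41). λ = (41 - 24)/(73 - 75) ≡ 17/81 mod 83. 81⁻¹ ≡ 41 (mod 83) since 81·41 = 3321 ≡ 1, so λ ≡ 33.
  x = λ² - 75 - 73 = 1089 - 148 ≡ 28; y = λ·(75 - 28) - 24 ≡ 33. → (28, 33)

(28, 33)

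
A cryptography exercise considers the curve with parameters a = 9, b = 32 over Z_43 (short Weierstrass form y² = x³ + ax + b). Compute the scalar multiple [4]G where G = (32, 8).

(26, 13)

Repeated addition: build up to 4G.
2G: tangent at (32, 8): λ = (3·32² + 9)/(2·8) ≡ 28/16. 16⁻¹ ≡ 35 (mod 43), so λ ≡ 28·35 ≡ 34.
  x = λ² - 32 - 32 = 1156 - 64 ≡ 17; y = λ·(32 - 17) - 8 ≡ 29. → (17, 29)
3G: (17, 29) + (32, 8). λ = (8 - 29)/(32 - 17) ≡ 22/15 mod 43. 15⁻¹ ≡ 23 (mod 43), so λ ≡ 33.
  x = λ² - 17 - 32 = 1089 - 49 ≡ 8; y = λ·(17 - 8) - 29 ≡ 10. → (8, 10)
4G: (8, 10) + (32, 8). λ = (8 - 10)/(32 - 8) ≡ 41/24 mod 43. 24⁻¹ ≡ 9 (mod 43) since 24·9 = 216 ≡ 1, so λ ≡ 25.
  x = λ² - 8 - 32 = 625 - 40 ≡ 26; y = λ·(8 - 26) - 10 ≡ 13. → (26, 13)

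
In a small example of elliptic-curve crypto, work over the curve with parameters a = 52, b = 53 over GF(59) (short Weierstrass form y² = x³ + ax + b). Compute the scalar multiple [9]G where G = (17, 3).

(55, 31)

Repeated addition: build up to 9G.
2G: tangent at (17, 3): λ = (3·17² + 52)/(2·3) ≡ 34/6. 6⁻¹ ≡ 10 (mod 59), so λ ≡ 34·10 ≡ 45.
  x = λ² - 17 - 17 = 2025 - 34 ≡ 44; y = λ·(17 - 44) - 3 ≡ 21. → (44, 21)
3G: (44, 21) + (17, 3). λ = (3 - 21)/(17 - 44) ≡ 41/32 mod 59. 32⁻¹ ≡ 24 (mod 59), so λ ≡ 40.
  x = λ² - 44 - 17 = 1600 - 61 ≡ 5; y = λ·(44 - 5) - 21 ≡ 5. → (5, 5)
4G: (5, 5) + (17, 3). λ = (3 - 5)/(17 - 5) ≡ 57/12 mod 59. 12⁻¹ ≡ 5 (mod 59) since 12·5 = 60 ≡ 1, so λ ≡ 49.
  x = λ² - 5 - 17 = 2401 - 22 ≡ 19; y = λ·(5 - 19) - 5 ≡ 17. → (19, 17)
5G: (19, 17) + (17, 3). λ = (3 - 17)/(17 - 19) ≡ 45/57 mod 59. 57⁻¹ ≡ 29 (mod 59) since 57·29 = 1653 ≡ 1, so λ ≡ 7.
  x = λ² - 19 - 17 = 49 - 36 ≡ 13; y = λ·(19 - 13) - 17 ≡ 25. → (13, 25)
6G: (13, 25) + (17, 3). λ = (3 - 25)/(17 - 13) ≡ 37/4 mod 59. 4⁻¹ ≡ 15 (mod 59), so λ ≡ 24.
  x = λ² - 13 - 17 = 576 - 30 ≡ 15; y = λ·(13 - 15) - 25 ≡ 45. → (15, 45)
7G: (15, 45) + (17, 3). λ = (3 - 45)/(17 - 15) ≡ 17/2 mod 59. 2⁻¹ ≡ 30 (mod 59) since 2·30 = 60 ≡ 1, so λ ≡ 38.
  x = λ² - 15 - 17 = 1444 - 32 ≡ 55; y = λ·(15 - 55) - 45 ≡ 28. → (55, 28)
8G: (55, 28) + (17, 3). λ = (3 - 28)/(17 - 55) ≡ 34/21 mod 59. 21⁻¹ ≡ 45 (mod 59), so λ ≡ 55.
  x = λ² - 55 - 17 = 3025 - 72 ≡ 3; y = λ·(55 - 3) - 28 ≡ 0. → (3, 0)
9G: (3, 0) + (17, 3). λ = (3 - 0)/(17 - 3) ≡ 3/14 mod 59. 14⁻¹ ≡ 38 (mod 59), so λ ≡ 55.
  x = λ² - 3 - 17 = 3025 - 20 ≡ 55; y = λ·(3 - 55) - 0 ≡ 31. → (55, 31)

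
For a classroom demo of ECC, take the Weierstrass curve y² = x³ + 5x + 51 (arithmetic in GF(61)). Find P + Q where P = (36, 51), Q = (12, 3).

(36, 51) + (12, 3). λ = (3 - 51)/(12 - 36) ≡ 13/37 mod 61. 37⁻¹ ≡ 33 (mod 61), so λ ≡ 2.
  x = λ² - 36 - 12 = 4 - 48 ≡ 17; y = λ·(36 - 17) - 51 ≡ 48. → (17, 48)

(17, 48)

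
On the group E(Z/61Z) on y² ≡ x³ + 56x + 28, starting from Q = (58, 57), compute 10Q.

(15, 20)

Double-and-add on 10 = (1010)₂. Start with Q = (58, 57) for the leading 1-bit.
double: tangent at (58, 57): λ = (3·58² + 56)/(2·57) ≡ 22/53. 53⁻¹ ≡ 38 (mod 61) since 53·38 = 2014 ≡ 1, so λ ≡ 22·38 ≡ 43.
  x = λ² - 58 - 58 = 1849 - 116 ≡ 25; y = λ·(58 - 25) - 57 ≡ 20. → (25, 20)
double: tangent at (25, 20): λ = (3·25² + 56)/(2·20) ≡ 40/40. 40⁻¹ ≡ 29 (mod 61) since 40·29 = 1160 ≡ 1, so λ ≡ 40·29 ≡ 1.
  x = λ² - 25 - 25 = 1 - 50 ≡ 12; y = λ·(25 - 12) - 20 ≡ 54. → (12, 54)
add Q: (12, 54) + (58, 57). λ = (57 - 54)/(58 - 12) ≡ 3/46 mod 61. 46⁻¹ ≡ 4 (mod 61) since 46·4 = 184 ≡ 1, so λ ≡ 12.
  x = λ² - 12 - 58 = 144 - 70 ≡ 13; y = λ·(12 - 13) - 54 ≡ 56. → (13, 56)
double: tangent at (13, 56): λ = (3·13² + 56)/(2·56) ≡ 14/51. 51⁻¹ ≡ 6 (mod 61), so λ ≡ 14·6 ≡ 23.
  x = λ² - 13 - 13 = 529 - 26 ≡ 15; y = λ·(13 - 15) - 56 ≡ 20. → (15, 20)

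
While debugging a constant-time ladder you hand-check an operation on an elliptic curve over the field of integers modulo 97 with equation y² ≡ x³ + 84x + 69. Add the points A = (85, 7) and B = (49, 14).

(42, 52)

(85, 7) + (49, 14). λ = (14 - 7)/(49 - 85) ≡ 7/61 mod 97. 61⁻¹ ≡ 35 (mod 97), so λ ≡ 51.
  x = λ² - 85 - 49 = 2601 - 134 ≡ 42; y = λ·(85 - 42) - 7 ≡ 52. → (42, 52)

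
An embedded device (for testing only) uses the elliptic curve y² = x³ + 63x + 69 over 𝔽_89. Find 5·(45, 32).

(71, 57)

Write Q = (45, 32).
Repeated addition: build up to 5Q.
2Q: tangent at (45, 32): λ = (3·45² + 63)/(2·32) ≡ 86/64. 64⁻¹ ≡ 32 (mod 89), so λ ≡ 86·32 ≡ 82.
  x = λ² - 45 - 45 = 6724 - 90 ≡ 48; y = λ·(45 - 48) - 32 ≡ 78. → (48, 78)
3Q: (48, 78) + (45, 32). λ = (32 - 78)/(45 - 48) ≡ 43/86 mod 89. 86⁻¹ ≡ 59 (mod 89) since 86·59 = 5074 ≡ 1, so λ ≡ 45.
  x = λ² - 48 - 45 = 2025 - 93 ≡ 63; y = λ·(48 - 63) - 78 ≡ 48. → (63, 48)
4Q: (63, 48) + (45, 32). λ = (32 - 48)/(45 - 63) ≡ 73/71 mod 89. 71⁻¹ ≡ 84 (mod 89), so λ ≡ 80.
  x = λ² - 63 - 45 = 6400 - 108 ≡ 62; y = λ·(63 - 62) - 48 ≡ 32. → (62, 32)
5Q: (62, 32) + (45, 32). λ = (32 - 32)/(45 - 62) ≡ 0/72 mod 89. 72⁻¹ ≡ 68 (mod 89), so λ ≡ 0.
  x = λ² - 62 - 45 = 0 - 107 ≡ 71; y = λ·(62 - 71) - 32 ≡ 57. → (71, 57)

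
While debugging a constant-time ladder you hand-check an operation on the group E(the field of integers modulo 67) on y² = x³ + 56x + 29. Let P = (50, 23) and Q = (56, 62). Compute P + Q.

(50, 23) + (56, 62). λ = (62 - 23)/(56 - 50) ≡ 39/6 mod 67. 6⁻¹ ≡ 56 (mod 67) since 6·56 = 336 ≡ 1, so λ ≡ 40.
  x = λ² - 50 - 56 = 1600 - 106 ≡ 20; y = λ·(50 - 20) - 23 ≡ 38. → (20, 38)

(20, 38)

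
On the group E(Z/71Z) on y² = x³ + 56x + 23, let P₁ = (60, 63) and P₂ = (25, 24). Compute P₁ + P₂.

(35, 46)

(60, 63) + (25, 24). λ = (24 - 63)/(25 - 60) ≡ 32/36 mod 71. 36⁻¹ ≡ 2 (mod 71) since 36·2 = 72 ≡ 1, so λ ≡ 64.
  x = λ² - 60 - 25 = 4096 - 85 ≡ 35; y = λ·(60 - 35) - 63 ≡ 46. → (35, 46)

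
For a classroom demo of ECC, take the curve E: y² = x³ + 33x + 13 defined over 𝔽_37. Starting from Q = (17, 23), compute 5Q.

Repeated addition: build up to 5Q.
2Q: tangent at (17, 23): λ = (3·17² + 33)/(2·23) ≡ 12/9. 9⁻¹ ≡ 33 (mod 37), so λ ≡ 12·33 ≡ 26.
  x = λ² - 17 - 17 = 676 - 34 ≡ 13; y = λ·(17 - 13) - 23 ≡ 7. → (13, 7)
3Q: (13, 7) + (17, 23). λ = (23 - 7)/(17 - 13) ≡ 16/4 mod 37. 4⁻¹ ≡ 28 (mod 37) since 4·28 = 112 ≡ 1, so λ ≡ 4.
  x = λ² - 13 - 17 = 16 - 30 ≡ 23; y = λ·(13 - 23) - 7 ≡ 27. → (23, 27)
4Q: (23, 27) + (17, 23). λ = (23 - 27)/(17 - 23) ≡ 33/31 mod 37. 31⁻¹ ≡ 6 (mod 37), so λ ≡ 13.
  x = λ² - 23 - 17 = 169 - 40 ≡ 18; y = λ·(23 - 18) - 27 ≡ 1. → (18, 1)
5Q: (18, 1) + (17, 23). λ = (23 - 1)/(17 - 18) ≡ 22/36 mod 37. 36⁻¹ ≡ 36 (mod 37), so λ ≡ 15.
  x = λ² - 18 - 17 = 225 - 35 ≡ 5; y = λ·(18 - 5) - 1 ≡ 9. → (5, 9)

(5, 9)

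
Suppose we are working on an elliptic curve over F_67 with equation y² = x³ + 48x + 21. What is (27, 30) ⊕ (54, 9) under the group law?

(23, 19)

(27, 30) + (54, 9). λ = (9 - 30)/(54 - 27) ≡ 46/27 mod 67. 27⁻¹ ≡ 5 (mod 67), so λ ≡ 29.
  x = λ² - 27 - 54 = 841 - 81 ≡ 23; y = λ·(27 - 23) - 30 ≡ 19. → (23, 19)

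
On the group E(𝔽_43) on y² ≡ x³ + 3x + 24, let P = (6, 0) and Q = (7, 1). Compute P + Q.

(31, 18)

(6, 0) + (7, 1). λ = (1 - 0)/(7 - 6) ≡ 1/1 mod 43. 1⁻¹ ≡ 1 (mod 43), so λ ≡ 1.
  x = λ² - 6 - 7 = 1 - 13 ≡ 31; y = λ·(6 - 31) - 0 ≡ 18. → (31, 18)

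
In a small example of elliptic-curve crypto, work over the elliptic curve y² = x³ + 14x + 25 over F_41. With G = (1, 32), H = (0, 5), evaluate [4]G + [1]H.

First 4G:
Repeated addition: build up to 4G.
2G: tangent at (1, 32): λ = (3·1² + 14)/(2·32) ≡ 17/23. 23⁻¹ ≡ 25 (mod 41), so λ ≡ 17·25 ≡ 15.
  x = λ² - 1 - 1 = 225 - 2 ≡ 18; y = λ·(1 - 18) - 32 ≡ 0. → (18, 0)
3G: (18, 0) + (1, 32). λ = (32 - 0)/(1 - 18) ≡ 32/24 mod 41. 24⁻¹ ≡ 12 (mod 41) since 24·12 = 288 ≡ 1, so λ ≡ 15.
  x = λ² - 18 - 1 = 225 - 19 ≡ 1; y = λ·(18 - 1) - 0 ≡ 9. → (1, 9)
4G: (1, 9) + (1, 32): same x and y₁ ≡ -y₂, so the sum is 𝒪.
4G = 𝒪.
Finally 4G + H:
𝒪 + (0, 5) = (0, 5) (identity).

(0, 5)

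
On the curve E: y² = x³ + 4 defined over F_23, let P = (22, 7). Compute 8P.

O

Double-and-add on 8 = (1000)₂. Start with P = (22, 7) for the leading 1-bit.
double: tangent at (22, 7): λ = (3·22² + 0)/(2·7) ≡ 3/14. 14⁻¹ ≡ 5 (mod 23) since 14·5 = 70 ≡ 1, so λ ≡ 3·5 ≡ 15.
  x = λ² - 22 - 22 = 225 - 44 ≡ 20; y = λ·(22 - 20) - 7 ≡ 0. → (20, 0)
double: (20, 0) + (20, 0): same x and y₁ ≡ -y₂, so the sum is 𝒪.
double: 𝒪 + 𝒪 = 𝒪 (identity).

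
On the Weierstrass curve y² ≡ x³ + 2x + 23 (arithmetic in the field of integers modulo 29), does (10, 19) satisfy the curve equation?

no

y² = 19² ≡ 13; x³ + 2x + 23 = 1043 ≡ 28 (mod 29). 13 ≠ 28.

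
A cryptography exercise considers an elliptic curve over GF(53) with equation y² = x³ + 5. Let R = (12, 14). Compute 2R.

tangent at (12, 14): λ = (3·12² + 0)/(2·14) ≡ 8/28. 28⁻¹ ≡ 36 (mod 53), so λ ≡ 8·36 ≡ 23.
  x = λ² - 12 - 12 = 529 - 24 ≡ 28; y = λ·(12 - 28) - 14 ≡ 42. → (28, 42)

(28, 42)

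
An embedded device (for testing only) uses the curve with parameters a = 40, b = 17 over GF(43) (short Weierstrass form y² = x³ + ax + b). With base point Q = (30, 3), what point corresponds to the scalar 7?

(30, 3)

Repeated addition: build up to 7Q.
2Q: tangent at (30, 3): λ = (3·30² + 40)/(2·3) ≡ 31/6. 6⁻¹ ≡ 36 (mod 43), so λ ≡ 31·36 ≡ 41.
  x = λ² - 30 - 30 = 1681 - 60 ≡ 30; y = λ·(30 - 30) - 3 ≡ 40. → (30, 40)
3Q: (30, 40) + (30, 3): same x and y₁ ≡ -y₂, so the sum is the point at infinity.
4Q: the point at infinity + (30, 3) = (30, 3) (identity).
5Q: tangent at (30, 3): λ = (3·30² + 40)/(2·3) ≡ 31/6. 6⁻¹ ≡ 36 (mod 43), so λ ≡ 31·36 ≡ 41.
  x = λ² - 30 - 30 = 1681 - 60 ≡ 30; y = λ·(30 - 30) - 3 ≡ 40. → (30, 40)
6Q: (30, 40) + (30, 3): same x and y₁ ≡ -y₂, so the sum is the point at infinity.
7Q: the point at infinity + (30, 3) = (30, 3) (identity).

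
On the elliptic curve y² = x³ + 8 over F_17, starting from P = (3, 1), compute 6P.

(0, 12)

Repeated addition: build up to 6P.
2P: tangent at (3, 1): λ = (3·3² + 0)/(2·1) ≡ 10/2. 2⁻¹ ≡ 9 (mod 17) since 2·9 = 18 ≡ 1, so λ ≡ 10·9 ≡ 5.
  x = λ² - 3 - 3 = 25 - 6 ≡ 2; y = λ·(3 - 2) - 1 ≡ 4. → (2, 4)
3P: (2, 4) + (3, 1). λ = (1 - 4)/(3 - 2) ≡ 14/1 mod 17. 1⁻¹ ≡ 1 (mod 17), so λ ≡ 14.
  x = λ² - 2 - 3 = 196 - 5 ≡ 4; y = λ·(2 - 4) - 4 ≡ 2. → (4, 2)
4P: (4, 2) + (3, 1). λ = (1 - 2)/(3 - 4) ≡ 16/16 mod 17. 16⁻¹ ≡ 16 (mod 17), so λ ≡ 1.
  x = λ² - 4 - 3 = 1 - 7 ≡ 11; y = λ·(4 - 11) - 2 ≡ 8. → (11, 8)
5P: (11, 8) + (3, 1). λ = (1 - 8)/(3 - 11) ≡ 10/9 mod 17. 9⁻¹ ≡ 2 (mod 17) since 9·2 = 18 ≡ 1, so λ ≡ 3.
  x = λ² - 11 - 3 = 9 - 14 ≡ 12; y = λ·(11 - 12) - 8 ≡ 6. → (12, 6)
6P: (12, 6) + (3, 1). λ = (1 - 6)/(3 - 12) ≡ 12/8 mod 17. 8⁻¹ ≡ 15 (mod 17), so λ ≡ 10.
  x = λ² - 12 - 3 = 100 - 15 ≡ 0; y = λ·(12 - 0) - 6 ≡ 12. → (0, 12)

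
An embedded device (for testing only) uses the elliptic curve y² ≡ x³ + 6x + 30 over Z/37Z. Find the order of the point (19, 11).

2P: tangent at (19, 11): λ = (3·19² + 6)/(2·11) ≡ 16/22. 22⁻¹ ≡ 32 (mod 37) since 22·32 = 704 ≡ 1, so λ ≡ 16·32 ≡ 31.
  x = λ² - 19 - 19 = 961 - 38 ≡ 35; y = λ·(19 - 35) - 11 ≡ 11. → (35, 11)
3P: (35, 11) + (19, 11). λ = (11 - 11)/(19 - 35) ≡ 0/21 mod 37. 21⁻¹ ≡ 30 (mod 37) since 21·30 = 630 ≡ 1, so λ ≡ 0.
  x = λ² - 35 - 19 = 0 - 54 ≡ 20; y = λ·(35 - 20) - 11 ≡ 26. → (20, 26)
4P: (20, 26) + (19, 11). λ = (11 - 26)/(19 - 20) ≡ 22/36 mod 37. 36⁻¹ ≡ 36 (mod 37), so λ ≡ 15.
  x = λ² - 20 - 19 = 225 - 39 ≡ 1; y = λ·(20 - 1) - 26 ≡ 0. → (1, 0)
5P: (1, 0) + (19, 11). λ = (11 - 0)/(19 - 1) ≡ 11/18 mod 37. 18⁻¹ ≡ 35 (mod 37), so λ ≡ 15.
  x = λ² - 1 - 19 = 225 - 20 ≡ 20; y = λ·(1 - 20) - 0 ≡ 11. → (20, 11)
6P: (20, 11) + (19, 11). λ = (11 - 11)/(19 - 20) ≡ 0/36 mod 37. 36⁻¹ ≡ 36 (mod 37) since 36·36 = 1296 ≡ 1, so λ ≡ 0.
  x = λ² - 20 - 19 = 0 - 39 ≡ 35; y = λ·(20 - 35) - 11 ≡ 26. → (35, 26)
7P: (35, 26) + (19, 11). λ = (11 - 26)/(19 - 35) ≡ 22/21 mod 37. 21⁻¹ ≡ 30 (mod 37) since 21·30 = 630 ≡ 1, so λ ≡ 31.
  x = λ² - 35 - 19 = 961 - 54 ≡ 19; y = λ·(35 - 19) - 26 ≡ 26. → (19, 26)
8P: (19, 26) + (19, 11): same x and y₁ ≡ -y₂, so the sum is ∞.
8P = ∞, so the order is 8.

8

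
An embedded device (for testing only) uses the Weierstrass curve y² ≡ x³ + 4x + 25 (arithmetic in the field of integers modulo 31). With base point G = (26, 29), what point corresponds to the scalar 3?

Repeated addition: build up to 3G.
2G: tangent at (26, 29): λ = (3·26² + 4)/(2·29) ≡ 17/27. 27⁻¹ ≡ 23 (mod 31), so λ ≡ 17·23 ≡ 19.
  x = λ² - 26 - 26 = 361 - 52 ≡ 30; y = λ·(26 - 30) - 29 ≡ 19. → (30, 19)
3G: (30, 19) + (26, 29). λ = (29 - 19)/(26 - 30) ≡ 10/27 mod 31. 27⁻¹ ≡ 23 (mod 31), so λ ≡ 13.
  x = λ² - 30 - 26 = 169 - 56 ≡ 20; y = λ·(30 - 20) - 19 ≡ 18. → (20, 18)

(20, 18)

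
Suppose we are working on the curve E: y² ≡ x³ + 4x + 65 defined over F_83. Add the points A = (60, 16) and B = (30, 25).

(60, 16) + (30, 25). λ = (25 - 16)/(30 - 60) ≡ 9/53 mod 83. 53⁻¹ ≡ 47 (mod 83) since 53·47 = 2491 ≡ 1, so λ ≡ 8.
  x = λ² - 60 - 30 = 64 - 90 ≡ 57; y = λ·(60 - 57) - 16 ≡ 8. → (57, 8)

(57, 8)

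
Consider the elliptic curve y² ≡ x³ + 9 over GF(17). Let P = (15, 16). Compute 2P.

(6, 15)

tangent at (15, 16): λ = (3·15² + 0)/(2·16) ≡ 12/15. 15⁻¹ ≡ 8 (mod 17), so λ ≡ 12·8 ≡ 11.
  x = λ² - 15 - 15 = 121 - 30 ≡ 6; y = λ·(15 - 6) - 16 ≡ 15. → (6, 15)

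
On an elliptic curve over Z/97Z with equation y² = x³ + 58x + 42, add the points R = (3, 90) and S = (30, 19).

(3, 90) + (30, 19). λ = (19 - 90)/(30 - 3) ≡ 26/27 mod 97. 27⁻¹ ≡ 18 (mod 97), so λ ≡ 80.
  x = λ² - 3 - 30 = 6400 - 33 ≡ 62; y = λ·(3 - 62) - 90 ≡ 40. → (62, 40)

(62, 40)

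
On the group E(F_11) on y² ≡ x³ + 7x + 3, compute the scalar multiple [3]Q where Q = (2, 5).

(5, 3)

Repeated addition: build up to 3Q.
2Q: tangent at (2, 5): λ = (3·2² + 7)/(2·5) ≡ 8/10. 10⁻¹ ≡ 10 (mod 11), so λ ≡ 8·10 ≡ 3.
  x = λ² - 2 - 2 = 9 - 4 ≡ 5; y = λ·(2 - 5) - 5 ≡ 8. → (5, 8)
3Q: (5, 8) + (2, 5). λ = (5 - 8)/(2 - 5) ≡ 8/8 mod 11. 8⁻¹ ≡ 7 (mod 11), so λ ≡ 1.
  x = λ² - 5 - 2 = 1 - 7 ≡ 5; y = λ·(5 - 5) - 8 ≡ 3. → (5, 3)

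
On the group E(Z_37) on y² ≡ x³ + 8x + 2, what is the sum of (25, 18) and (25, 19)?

O

The two points share x = 25 and their y-coordinates satisfy 18 + 19 ≡ 0 (mod 37), so they are inverses. Their sum is 𝒪.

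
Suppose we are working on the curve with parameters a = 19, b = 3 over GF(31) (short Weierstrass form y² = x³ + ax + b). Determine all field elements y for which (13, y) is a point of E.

none

x³ + 19x + 3 = 2447 ≡ 29 (mod 31).
29 is a non-residue mod 31; no y exists.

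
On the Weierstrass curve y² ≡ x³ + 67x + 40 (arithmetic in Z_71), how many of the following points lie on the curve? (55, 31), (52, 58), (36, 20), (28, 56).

1

(55, 31): 31² ≡ 38, rhs ≡ 55 → off.
(52, 58): 58² ≡ 27, rhs ≡ 2 → off.
(36, 20): 20² ≡ 45, rhs ≡ 47 → off.
(28, 56): 56² ≡ 12, rhs ≡ 12 → on.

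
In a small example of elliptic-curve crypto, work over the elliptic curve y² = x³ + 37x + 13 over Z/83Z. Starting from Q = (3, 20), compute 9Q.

Repeated addition: build up to 9Q.
2Q: tangent at (3, 20): λ = (3·3² + 37)/(2·20) ≡ 64/40. 40⁻¹ ≡ 27 (mod 83), so λ ≡ 64·27 ≡ 68.
  x = λ² - 3 - 3 = 4624 - 6 ≡ 53; y = λ·(3 - 53) - 20 ≡ 66. → (53, 66)
3Q: (53, 66) + (3, 20). λ = (20 - 66)/(3 - 53) ≡ 37/33 mod 83. 33⁻¹ ≡ 78 (mod 83), so λ ≡ 64.
  x = λ² - 53 - 3 = 4096 - 56 ≡ 56; y = λ·(53 - 56) - 66 ≡ 74. → (56, 74)
4Q: (56, 74) + (3, 20). λ = (20 - 74)/(3 - 56) ≡ 29/30 mod 83. 30⁻¹ ≡ 36 (mod 83), so λ ≡ 48.
  x = λ² - 56 - 3 = 2304 - 59 ≡ 4; y = λ·(56 - 4) - 74 ≡ 15. → (4, 15)
5Q: (4, 15) + (3, 20). λ = (20 - 15)/(3 - 4) ≡ 5/82 mod 83. 82⁻¹ ≡ 82 (mod 83), so λ ≡ 78.
  x = λ² - 4 - 3 = 6084 - 7 ≡ 18; y = λ·(4 - 18) - 15 ≡ 55. → (18, 55)
6Q: (18, 55) + (3, 20). λ = (20 - 55)/(3 - 18) ≡ 48/68 mod 83. 68⁻¹ ≡ 11 (mod 83) since 68·11 = 748 ≡ 1, so λ ≡ 30.
  x = λ² - 18 - 3 = 900 - 21 ≡ 49; y = λ·(18 - 49) - 55 ≡ 11. → (49, 11)
7Q: (49, 11) + (3, 20). λ = (20 - 11)/(3 - 49) ≡ 9/37 mod 83. 37⁻¹ ≡ 9 (mod 83), so λ ≡ 81.
  x = λ² - 49 - 3 = 6561 - 52 ≡ 35; y = λ·(49 - 35) - 11 ≡ 44. → (35, 44)
8Q: (35, 44) + (3, 20). λ = (20 - 44)/(3 - 35) ≡ 59/51 mod 83. 51⁻¹ ≡ 70 (mod 83), so λ ≡ 63.
  x = λ² - 35 - 3 = 3969 - 38 ≡ 30; y = λ·(35 - 30) - 44 ≡ 22. → (30, 22)
9Q: (30, 22) + (3, 20). λ = (20 - 22)/(3 - 30) ≡ 81/56 mod 83. 56⁻¹ ≡ 43 (mod 83), so λ ≡ 80.
  x = λ² - 30 - 3 = 6400 - 33 ≡ 59; y = λ·(30 - 59) - 22 ≡ 65. → (59, 65)

(59, 65)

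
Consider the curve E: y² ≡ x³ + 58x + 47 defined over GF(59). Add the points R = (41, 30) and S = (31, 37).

(40, 46)

(41, 30) + (31, 37). λ = (37 - 30)/(31 - 41) ≡ 7/49 mod 59. 49⁻¹ ≡ 53 (mod 59), so λ ≡ 17.
  x = λ² - 41 - 31 = 289 - 72 ≡ 40; y = λ·(41 - 40) - 30 ≡ 46. → (40, 46)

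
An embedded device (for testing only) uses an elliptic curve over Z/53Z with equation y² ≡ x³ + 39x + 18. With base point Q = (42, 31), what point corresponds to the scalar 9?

Double-and-add on 9 = (1001)₂. Start with Q = (42, 31) for the leading 1-bit.
double: tangent at (42, 31): λ = (3·42² + 39)/(2·31) ≡ 31/9. 9⁻¹ ≡ 6 (mod 53), so λ ≡ 31·6 ≡ 27.
  x = λ² - 42 - 42 = 729 - 84 ≡ 9; y = λ·(42 - 9) - 31 ≡ 12. → (9, 12)
double: tangent at (9, 12): λ = (3·9² + 39)/(2·12) ≡ 17/24. 24⁻¹ ≡ 42 (mod 53), so λ ≡ 17·42 ≡ 25.
  x = λ² - 9 - 9 = 625 - 18 ≡ 24; y = λ·(9 - 24) - 12 ≡ 37. → (24, 37)
double: tangent at (24, 37): λ = (3·24² + 39)/(2·37) ≡ 18/21. 21⁻¹ ≡ 48 (mod 53), so λ ≡ 18·48 ≡ 16.
  x = λ² - 24 - 24 = 256 - 48 ≡ 49; y = λ·(24 - 49) - 37 ≡ 40. → (49, 40)
add Q: (49, 40) + (42, 31). λ = (31 - 40)/(42 - 49) ≡ 44/46 mod 53. 46⁻¹ ≡ 15 (mod 53), so λ ≡ 24.
  x = λ² - 49 - 42 = 576 - 91 ≡ 8; y = λ·(49 - 8) - 40 ≡ 43. → (8, 43)

(8, 43)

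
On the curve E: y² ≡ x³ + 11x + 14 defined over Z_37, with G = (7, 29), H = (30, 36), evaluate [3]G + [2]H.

(7, 29)

First 3G:
Repeated addition: build up to 3G.
2G: tangent at (7, 29): λ = (3·7² + 11)/(2·29) ≡ 10/21. 21⁻¹ ≡ 30 (mod 37), so λ ≡ 10·30 ≡ 4.
  x = λ² - 7 - 7 = 16 - 14 ≡ 2; y = λ·(7 - 2) - 29 ≡ 28. → (2, 28)
3G: (2, 28) + (7, 29). λ = (29 - 28)/(7 - 2) ≡ 1/5 mod 37. 5⁻¹ ≡ 15 (mod 37), so λ ≡ 15.
  x = λ² - 2 - 7 = 225 - 9 ≡ 31; y = λ·(2 - 31) - 28 ≡ 18. → (31, 18)
3G = (31, 18).
Next 2H:
Repeated addition: build up to 2H.
2H: tangent at (30, 36): λ = (3·30² + 11)/(2·36) ≡ 10/35. 35⁻¹ ≡ 18 (mod 37), so λ ≡ 10·18 ≡ 32.
  x = λ² - 30 - 30 = 1024 - 60 ≡ 2; y = λ·(30 - 2) - 36 ≡ 9. → (2, 9)
2H = (2, 9).
Finally 3G + 2H:
(31, 18) + (2, 9). λ = (9 - 18)/(2 - 31) ≡ 28/8 mod 37. 8⁻¹ ≡ 14 (mod 37), so λ ≡ 22.
  x = λ² - 31 - 2 = 484 - 33 ≡ 7; y = λ·(31 - 7) - 18 ≡ 29. → (7, 29)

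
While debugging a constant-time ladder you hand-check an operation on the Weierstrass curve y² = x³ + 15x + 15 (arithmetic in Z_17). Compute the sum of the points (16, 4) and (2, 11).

(12, 11)

(16, 4) + (2, 11). λ = (11 - 4)/(2 - 16) ≡ 7/3 mod 17. 3⁻¹ ≡ 6 (mod 17), so λ ≡ 8.
  x = λ² - 16 - 2 = 64 - 18 ≡ 12; y = λ·(16 - 12) - 4 ≡ 11. → (12, 11)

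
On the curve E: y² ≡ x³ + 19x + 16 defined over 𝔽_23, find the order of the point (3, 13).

10

2P: tangent at (3, 13): λ = (3·3² + 19)/(2·13) ≡ 0/3. 3⁻¹ ≡ 8 (mod 23), so λ ≡ 0·8 ≡ 0.
  x = λ² - 3 - 3 = 0 - 6 ≡ 17; y = λ·(3 - 17) - 13 ≡ 10. → (17, 10)
3P: (17, 10) + (3, 13). λ = (13 - 10)/(3 - 17) ≡ 3/9 mod 23. 9⁻¹ ≡ 18 (mod 23) since 9·18 = 162 ≡ 1, so λ ≡ 8.
  x = λ² - 17 - 3 = 64 - 20 ≡ 21; y = λ·(17 - 21) - 10 ≡ 4. → (21, 4)
4P: (21, 4) + (3, 13). λ = (13 - 4)/(3 - 21) ≡ 9/5 mod 23. 5⁻¹ ≡ 14 (mod 23), so λ ≡ 11.
  x = λ² - 21 - 3 = 121 - 24 ≡ 5; y = λ·(21 - 5) - 4 ≡ 11. → (5, 11)
5P: (5, 11) + (3, 13). λ = (13 - 11)/(3 - 5) ≡ 2/21 mod 23. 21⁻¹ ≡ 11 (mod 23) since 21·11 = 231 ≡ 1, so λ ≡ 22.
  x = λ² - 5 - 3 = 484 - 8 ≡ 16; y = λ·(5 - 16) - 11 ≡ 0. → (16, 0)
6P: (16, 0) + (3, 13). λ = (13 - 0)/(3 - 16) ≡ 13/10 mod 23. 10⁻¹ ≡ 7 (mod 23) since 10·7 = 70 ≡ 1, so λ ≡ 22.
  x = λ² - 16 - 3 = 484 - 19 ≡ 5; y = λ·(16 - 5) - 0 ≡ 12. → (5, 12)
7P: (5, 12) + (3, 13). λ = (13 - 12)/(3 - 5) ≡ 1/21 mod 23. 21⁻¹ ≡ 11 (mod 23), so λ ≡ 11.
  x = λ² - 5 - 3 = 121 - 8 ≡ 21; y = λ·(5 - 21) - 12 ≡ 19. → (21, 19)
8P: (21, 19) + (3, 13). λ = (13 - 19)/(3 - 21) ≡ 17/5 mod 23. 5⁻¹ ≡ 14 (mod 23) since 5·14 = 70 ≡ 1, so λ ≡ 8.
  x = λ² - 21 - 3 = 64 - 24 ≡ 17; y = λ·(21 - 17) - 19 ≡ 13. → (17, 13)
9P: (17, 13) + (3, 13). λ = (13 - 13)/(3 - 17) ≡ 0/9 mod 23. 9⁻¹ ≡ 18 (mod 23), so λ ≡ 0.
  x = λ² - 17 - 3 = 0 - 20 ≡ 3; y = λ·(17 - 3) - 13 ≡ 10. → (3, 10)
10P: (3, 10) + (3, 13): same x and y₁ ≡ -y₂, so the sum is ∞.
10P = ∞, so the order is 10.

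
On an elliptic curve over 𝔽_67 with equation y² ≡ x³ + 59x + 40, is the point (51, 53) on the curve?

no

y² = 53² ≡ 62; x³ + 59x + 40 = 135700 ≡ 25 (mod 67). 62 ≠ 25.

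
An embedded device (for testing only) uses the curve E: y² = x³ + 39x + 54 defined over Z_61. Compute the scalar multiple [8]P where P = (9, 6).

(34, 27)

Double-and-add on 8 = (1000)₂. Start with P = (9, 6) for the leading 1-bit.
double: tangent at (9, 6): λ = (3·9² + 39)/(2·6) ≡ 38/12. 12⁻¹ ≡ 56 (mod 61), so λ ≡ 38·56 ≡ 54.
  x = λ² - 9 - 9 = 2916 - 18 ≡ 31; y = λ·(9 - 31) - 6 ≡ 26. → (31, 26)
double: tangent at (31, 26): λ = (3·31² + 39)/(2·26) ≡ 55/52. 52⁻¹ ≡ 27 (mod 61), so λ ≡ 55·27 ≡ 21.
  x = λ² - 31 - 31 = 441 - 62 ≡ 13; y = λ·(31 - 13) - 26 ≡ 47. → (13, 47)
double: tangent at (13, 47): λ = (3·13² + 39)/(2·47) ≡ 58/33. 33⁻¹ ≡ 37 (mod 61), so λ ≡ 58·37 ≡ 11.
  x = λ² - 13 - 13 = 121 - 26 ≡ 34; y = λ·(13 - 34) - 47 ≡ 27. → (34, 27)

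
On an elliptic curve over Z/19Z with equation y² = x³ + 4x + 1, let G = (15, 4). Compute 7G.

(9, 5)

Double-and-add on 7 = (111)₂. Start with G = (15, 4) for the leading 1-bit.
double: tangent at (15, 4): λ = (3·15² + 4)/(2·4) ≡ 14/8. 8⁻¹ ≡ 12 (mod 19), so λ ≡ 14·12 ≡ 16.
  x = λ² - 15 - 15 = 256 - 30 ≡ 17; y = λ·(15 - 17) - 4 ≡ 2. → (17, 2)
add G: (17, 2) + (15, 4). λ = (4 - 2)/(15 - 17) ≡ 2/17 mod 19. 17⁻¹ ≡ 9 (mod 19) since 17·9 = 153 ≡ 1, so λ ≡ 18.
  x = λ² - 17 - 15 = 324 - 32 ≡ 7; y = λ·(17 - 7) - 2 ≡ 7. → (7, 7)
double: tangent at (7, 7): λ = (3·7² + 4)/(2·7) ≡ 18/14. 14⁻¹ ≡ 15 (mod 19) since 14·15 = 210 ≡ 1, so λ ≡ 18·15 ≡ 4.
  x = λ² - 7 - 7 = 16 - 14 ≡ 2; y = λ·(7 - 2) - 7 ≡ 13. → (2, 13)
add G: (2, 13) + (15, 4). λ = (4 - 13)/(15 - 2) ≡ 10/13 mod 19. 13⁻¹ ≡ 3 (mod 19), so λ ≡ 11.
  x = λ² - 2 - 15 = 121 - 17 ≡ 9; y = λ·(2 - 9) - 13 ≡ 5. → (9, 5)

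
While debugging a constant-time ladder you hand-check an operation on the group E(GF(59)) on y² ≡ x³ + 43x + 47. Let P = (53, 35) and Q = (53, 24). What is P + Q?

O

The two points share x = 53 and their y-coordinates satisfy 35 + 24 ≡ 0 (mod 59), so they are inverses. Their sum is ∞.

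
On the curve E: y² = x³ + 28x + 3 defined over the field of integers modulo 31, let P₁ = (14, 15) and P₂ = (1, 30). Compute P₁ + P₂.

(21, 5)

(14, 15) + (1, 30). λ = (30 - 15)/(1 - 14) ≡ 15/18 mod 31. 18⁻¹ ≡ 19 (mod 31), so λ ≡ 6.
  x = λ² - 14 - 1 = 36 - 15 ≡ 21; y = λ·(14 - 21) - 15 ≡ 5. → (21, 5)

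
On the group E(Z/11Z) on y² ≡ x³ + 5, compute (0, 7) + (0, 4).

The two points share x = 0 and their y-coordinates satisfy 7 + 4 ≡ 0 (mod 11), so they are inverses. Their sum is O.

O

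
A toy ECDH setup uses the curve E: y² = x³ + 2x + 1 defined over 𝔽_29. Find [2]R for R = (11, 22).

tangent at (11, 22): λ = (3·11² + 2)/(2·22) ≡ 17/15. 15⁻¹ ≡ 2 (mod 29), so λ ≡ 17·2 ≡ 5.
  x = λ² - 11 - 11 = 25 - 22 ≡ 3; y = λ·(11 - 3) - 22 ≡ 18. → (3, 18)

(3, 18)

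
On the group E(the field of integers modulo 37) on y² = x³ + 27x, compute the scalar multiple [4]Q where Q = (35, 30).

Double-and-add on 4 = (100)₂. Start with Q = (35, 30) for the leading 1-bit.
double: tangent at (35, 30): λ = (3·35² + 27)/(2·30) ≡ 2/23. 23⁻¹ ≡ 29 (mod 37), so λ ≡ 2·29 ≡ 21.
  x = λ² - 35 - 35 = 441 - 70 ≡ 1; y = λ·(35 - 1) - 30 ≡ 18. → (1, 18)
double: tangent at (1, 18): λ = (3·1² + 27)/(2·18) ≡ 30/36. 36⁻¹ ≡ 36 (mod 37), so λ ≡ 30·36 ≡ 7.
  x = λ² - 1 - 1 = 49 - 2 ≡ 10; y = λ·(1 - 10) - 18 ≡ 30. → (10, 30)

(10, 30)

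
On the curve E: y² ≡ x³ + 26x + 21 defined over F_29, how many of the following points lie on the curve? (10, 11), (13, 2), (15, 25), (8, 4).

(10, 11): 11² ≡ 5, rhs ≡ 5 → on.
(13, 2): 2² ≡ 4, rhs ≡ 4 → on.
(15, 25): 25² ≡ 16, rhs ≡ 16 → on.
(8, 4): 4² ≡ 16, rhs ≡ 16 → on.

4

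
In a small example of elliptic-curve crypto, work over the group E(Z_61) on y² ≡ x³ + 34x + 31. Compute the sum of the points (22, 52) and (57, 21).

(22, 52) + (57, 21). λ = (21 - 52)/(57 - 22) ≡ 30/35 mod 61. 35⁻¹ ≡ 7 (mod 61) since 35·7 = 245 ≡ 1, so λ ≡ 27.
  x = λ² - 22 - 57 = 729 - 79 ≡ 40; y = λ·(22 - 40) - 52 ≡ 11. → (40, 11)

(40, 11)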